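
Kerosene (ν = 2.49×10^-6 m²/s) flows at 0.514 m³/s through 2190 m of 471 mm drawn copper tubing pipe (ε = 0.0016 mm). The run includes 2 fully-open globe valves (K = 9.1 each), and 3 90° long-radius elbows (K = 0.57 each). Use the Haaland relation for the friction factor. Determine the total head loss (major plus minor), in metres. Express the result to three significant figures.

V = 4Q/(πD²) = 2.950 m/s; V²/2g = 0.4436 m
Re = 5.58×10^5, ε/D = 3.40×10^-6 → f = 0.01285 (Haaland)
Major: h_f = f(L/D)·V²/2g = 0.01285·4650·0.4436 = 26.50 m
Minor: ΣK = 19.9; h_m = ΣK·V²/2g = 8.832 m
Total H_L = 26.50 + 8.832 = 35.33 m

H_L ≈ 35.3 m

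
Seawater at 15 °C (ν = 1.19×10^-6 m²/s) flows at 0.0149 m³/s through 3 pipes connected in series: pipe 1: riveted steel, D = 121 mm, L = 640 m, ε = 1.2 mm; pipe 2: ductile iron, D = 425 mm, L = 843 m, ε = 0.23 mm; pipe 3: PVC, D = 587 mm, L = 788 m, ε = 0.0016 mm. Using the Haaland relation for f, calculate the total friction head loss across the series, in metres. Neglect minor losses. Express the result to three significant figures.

H ≈ 17.4 m

Pipe 1: V = 1.296 m/s, Re = 1.32×10^5, ε/D = 0.00992, f = 0.03830, h_1 = f(L/D)V²/2g = 17.34 m
Pipe 2: V = 0.1050 m/s, Re = 3.75×10^4, ε/D = 5.41×10^-4, f = 0.02354, h_2 = f(L/D)V²/2g = 0.02625 m
Pipe 3: V = 0.05506 m/s, Re = 2.72×10^4, ε/D = 2.73×10^-6, f = 0.02388, h_3 = f(L/D)V²/2g = 0.004954 m
Series → Q common, losses add: H = Σh = 17.37 m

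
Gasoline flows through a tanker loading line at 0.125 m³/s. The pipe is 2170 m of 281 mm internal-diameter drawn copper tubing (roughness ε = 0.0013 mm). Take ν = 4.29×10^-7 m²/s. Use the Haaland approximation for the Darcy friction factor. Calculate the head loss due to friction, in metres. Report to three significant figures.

h_f ≈ 17.8 m

V = 4Q/(πD²) = 4·0.125/(π·0.281²) = 2.016 m/s
Re = VD/ν = 2.016·0.281/4.29×10^-7 = 1.32×10^6 → turbulent
ε/D = 0.0013/281 = 4.63×10^-6
Haaland: f = 0.01116
h_f = f(L/D)V²/(2g) = 0.01116·(2170/0.281)·2.016²/(2·9.81) = 17.84 m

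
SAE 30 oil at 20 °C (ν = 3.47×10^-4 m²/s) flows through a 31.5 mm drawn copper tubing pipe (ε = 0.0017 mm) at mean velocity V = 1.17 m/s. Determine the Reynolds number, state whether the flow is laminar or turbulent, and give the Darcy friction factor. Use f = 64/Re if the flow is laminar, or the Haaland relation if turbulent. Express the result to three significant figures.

Re = VD/ν = 1.170·0.0315/3.47×10^-4 = 106
Re < 2300 → laminar → f = 64/Re = 0.6026

Re ≈ 106; laminar; f = 64/Re ≈ 0.603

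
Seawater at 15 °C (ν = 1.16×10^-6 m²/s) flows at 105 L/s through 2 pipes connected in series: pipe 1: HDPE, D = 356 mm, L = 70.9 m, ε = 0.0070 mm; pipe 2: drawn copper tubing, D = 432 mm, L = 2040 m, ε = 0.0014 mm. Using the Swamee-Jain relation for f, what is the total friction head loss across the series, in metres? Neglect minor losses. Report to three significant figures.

Pipe 1: V = 1.055 m/s, Re = 3.24×10^5, ε/D = 1.97×10^-5, f = 0.01441, h_1 = f(L/D)V²/2g = 0.1628 m
Pipe 2: V = 0.7164 m/s, Re = 2.67×10^5, ε/D = 3.24×10^-6, f = 0.01473, h_2 = f(L/D)V²/2g = 1.819 m
Series → Q common, losses add: H = Σh = 1.982 m

H ≈ 1.98 m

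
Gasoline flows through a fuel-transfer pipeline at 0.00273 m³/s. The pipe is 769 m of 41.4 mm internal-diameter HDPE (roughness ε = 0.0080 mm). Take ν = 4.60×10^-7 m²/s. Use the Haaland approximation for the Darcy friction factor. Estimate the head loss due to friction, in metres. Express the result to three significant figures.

V = 4Q/(πD²) = 4·0.00273/(π·0.0414²) = 2.028 m/s
Re = VD/ν = 2.028·0.0414/4.60×10^-7 = 1.83×10^5 → turbulent
ε/D = 0.0080/41.4 = 1.93×10^-4
Haaland: f = 0.01704
h_f = f(L/D)V²/(2g) = 0.01704·(769/0.0414)·2.028²/(2·9.81) = 66.35 m

h_f ≈ 66.3 m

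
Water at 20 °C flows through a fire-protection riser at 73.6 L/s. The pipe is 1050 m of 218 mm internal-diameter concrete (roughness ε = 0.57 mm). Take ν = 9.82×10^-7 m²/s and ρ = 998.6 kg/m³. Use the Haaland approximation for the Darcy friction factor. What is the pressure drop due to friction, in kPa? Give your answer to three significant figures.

V = 4Q/(πD²) = 4·0.0736/(π·0.218²) = 1.972 m/s
Re = VD/ν = 1.972·0.218/9.82×10^-7 = 4.38×10^5 → turbulent
ε/D = 0.57/218 = 0.00261
Haaland: f = 0.02554
h_f = f(L/D)V²/(2g) = 0.02554·(1050/0.218)·1.972²/(2·9.81) = 24.38 m
Δp = ρg·h_f = 998.6·9.81·24.38 = 238.8 kPa

Δp ≈ 239 kPa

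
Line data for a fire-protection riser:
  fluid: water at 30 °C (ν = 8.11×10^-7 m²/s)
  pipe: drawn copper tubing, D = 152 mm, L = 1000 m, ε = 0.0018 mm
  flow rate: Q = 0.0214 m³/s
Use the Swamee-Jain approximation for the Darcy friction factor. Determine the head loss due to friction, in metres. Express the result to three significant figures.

h_f ≈ 7.16 m

V = 4Q/(πD²) = 4·0.0214/(π·0.152²) = 1.179 m/s
Re = VD/ν = 1.179·0.152/8.11×10^-7 = 2.21×10^5 → turbulent
ε/D = 0.0018/152 = 1.18×10^-5
Swamee-Jain: f = 0.01535
h_f = f(L/D)V²/(2g) = 0.01535·(1000/0.152)·1.179²/(2·9.81) = 7.159 m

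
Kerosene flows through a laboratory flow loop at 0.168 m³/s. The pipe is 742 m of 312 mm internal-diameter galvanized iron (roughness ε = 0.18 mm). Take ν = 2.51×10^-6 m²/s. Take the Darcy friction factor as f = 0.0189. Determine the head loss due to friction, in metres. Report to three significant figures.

V = 4Q/(πD²) = 4·0.168/(π·0.312²) = 2.197 m/s
h_f = f(L/D)V²/(2g) = 0.01890·(742/0.312)·2.197²/(2·9.81) = 11.06 m

h_f ≈ 11.1 m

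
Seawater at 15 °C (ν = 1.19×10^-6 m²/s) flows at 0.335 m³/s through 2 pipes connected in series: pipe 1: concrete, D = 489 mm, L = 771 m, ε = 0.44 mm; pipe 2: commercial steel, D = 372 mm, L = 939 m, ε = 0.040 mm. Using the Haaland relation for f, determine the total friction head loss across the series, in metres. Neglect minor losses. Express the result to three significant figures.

Pipe 1: V = 1.784 m/s, Re = 7.33×10^5, ε/D = 9.00×10^-4, f = 0.01957, h_1 = f(L/D)V²/2g = 5.003 m
Pipe 2: V = 3.082 m/s, Re = 9.64×10^5, ε/D = 1.08×10^-4, f = 0.01347, h_2 = f(L/D)V²/2g = 16.47 m
Series → Q common, losses add: H = Σh = 21.47 m

H ≈ 21.5 m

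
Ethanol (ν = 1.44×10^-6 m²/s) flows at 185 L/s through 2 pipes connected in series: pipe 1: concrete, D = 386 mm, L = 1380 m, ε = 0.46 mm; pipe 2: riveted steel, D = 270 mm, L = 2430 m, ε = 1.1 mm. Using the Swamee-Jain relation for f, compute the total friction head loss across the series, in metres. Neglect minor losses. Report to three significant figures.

H ≈ 148 m

Pipe 1: V = 1.581 m/s, Re = 4.24×10^5, ε/D = 0.00119, f = 0.02125, h_1 = f(L/D)V²/2g = 9.678 m
Pipe 2: V = 3.231 m/s, Re = 6.06×10^5, ε/D = 0.00407, f = 0.02884, h_2 = f(L/D)V²/2g = 138.1 m
Series → Q common, losses add: H = Σh = 147.8 m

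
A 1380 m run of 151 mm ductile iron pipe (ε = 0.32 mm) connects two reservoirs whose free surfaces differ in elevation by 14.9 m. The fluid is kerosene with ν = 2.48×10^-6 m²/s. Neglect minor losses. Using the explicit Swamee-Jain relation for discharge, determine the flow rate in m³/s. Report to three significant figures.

Q ≈ 0.0198 m³/s

Swamee-Jain (Type II): Q = -0.965·√(gD⁵h_f/L)·ln[ε/(3.7D) + √(3.17ν²L/(gD³h_f))]
√(gD⁵h_f/L) = √(9.81·0.151⁵·14.9/1380) = 0.002884
ε/(3.7D) = 5.73×10^-4; √(3.17ν²L/(gD³h_f)) = 2.31×10^-4
Q = -0.965·0.002884·ln(8.040×10^-4) = 0.01983 m³/s
Check: V = 1.11 m/s, Re = 6.74×10^4, f = 0.02635, h_f = 15.0 m ≈ 14.9 m ✓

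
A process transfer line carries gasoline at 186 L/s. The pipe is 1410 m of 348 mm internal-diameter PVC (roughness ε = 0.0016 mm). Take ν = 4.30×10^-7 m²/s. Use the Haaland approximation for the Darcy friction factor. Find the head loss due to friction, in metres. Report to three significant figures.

V = 4Q/(πD²) = 4·0.186/(π·0.348²) = 1.956 m/s
Re = VD/ν = 1.956·0.348/4.30×10^-7 = 1.58×10^6 → turbulent
ε/D = 0.0016/348 = 4.60×10^-6
Haaland: f = 0.01085
h_f = f(L/D)V²/(2g) = 0.01085·(1410/0.348)·1.956²/(2·9.81) = 8.568 m

h_f ≈ 8.57 m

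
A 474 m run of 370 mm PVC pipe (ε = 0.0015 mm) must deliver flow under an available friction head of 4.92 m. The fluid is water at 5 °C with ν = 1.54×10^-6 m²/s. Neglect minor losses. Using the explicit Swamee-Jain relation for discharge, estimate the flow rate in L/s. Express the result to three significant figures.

Swamee-Jain (Type II): Q = -0.965·√(gD⁵h_f/L)·ln[ε/(3.7D) + √(3.17ν²L/(gD³h_f))]
√(gD⁵h_f/L) = √(9.81·0.370⁵·4.92/474) = 0.02657
ε/(3.7D) = 1.10×10^-6; √(3.17ν²L/(gD³h_f)) = 3.82×10^-5
Q = -0.965·0.02657·ln(3.927×10^-5) = 0.2601 m³/s
Check: V = 2.42 m/s, Re = 5.81×10^5, f = 0.01282, h_f = 4.90 m ≈ 4.92 m ✓

Q ≈ 260 L/s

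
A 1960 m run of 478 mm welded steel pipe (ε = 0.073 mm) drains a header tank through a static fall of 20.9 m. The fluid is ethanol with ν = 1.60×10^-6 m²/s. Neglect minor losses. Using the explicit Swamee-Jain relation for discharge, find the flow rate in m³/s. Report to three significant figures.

Q ≈ 0.473 m³/s

Swamee-Jain (Type II): Q = -0.965·√(gD⁵h_f/L)·ln[ε/(3.7D) + √(3.17ν²L/(gD³h_f))]
√(gD⁵h_f/L) = √(9.81·0.478⁵·20.9/1960) = 0.05109
ε/(3.7D) = 4.13×10^-5; √(3.17ν²L/(gD³h_f)) = 2.67×10^-5
Q = -0.965·0.05109·ln(6.793×10^-5) = 0.4732 m³/s
Check: V = 2.64 m/s, Re = 7.88×10^5, f = 0.01446, h_f = 21.0 m ≈ 20.9 m ✓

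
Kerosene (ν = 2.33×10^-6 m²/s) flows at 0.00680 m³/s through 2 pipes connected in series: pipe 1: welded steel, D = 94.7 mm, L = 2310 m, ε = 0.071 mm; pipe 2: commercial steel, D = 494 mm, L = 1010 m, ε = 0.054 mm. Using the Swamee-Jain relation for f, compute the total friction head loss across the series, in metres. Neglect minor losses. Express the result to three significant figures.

H ≈ 28.2 m

Pipe 1: V = 0.9654 m/s, Re = 3.92×10^4, ε/D = 7.50×10^-4, f = 0.02434, h_1 = f(L/D)V²/2g = 28.20 m
Pipe 2: V = 0.03548 m/s, Re = 7520, ε/D = 1.09×10^-4, f = 0.03372, h_2 = f(L/D)V²/2g = 0.004423 m
Series → Q common, losses add: H = Σh = 28.21 m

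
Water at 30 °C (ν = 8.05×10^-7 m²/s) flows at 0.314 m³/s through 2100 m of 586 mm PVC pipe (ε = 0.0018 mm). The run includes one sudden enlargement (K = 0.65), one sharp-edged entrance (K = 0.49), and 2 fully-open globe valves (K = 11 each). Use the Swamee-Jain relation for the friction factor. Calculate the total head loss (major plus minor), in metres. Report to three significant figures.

H_L ≈ 4.57 m

V = 4Q/(πD²) = 1.164 m/s; V²/2g = 0.06909 m
Re = 8.48×10^5, ε/D = 3.07×10^-6 → f = 0.01201 (Swamee-Jain)
Major: h_f = f(L/D)·V²/2g = 0.01201·3584·0.06909 = 2.973 m
Minor: ΣK = 23.1; h_m = ΣK·V²/2g = 1.599 m
Total H_L = 2.973 + 1.599 = 4.571 m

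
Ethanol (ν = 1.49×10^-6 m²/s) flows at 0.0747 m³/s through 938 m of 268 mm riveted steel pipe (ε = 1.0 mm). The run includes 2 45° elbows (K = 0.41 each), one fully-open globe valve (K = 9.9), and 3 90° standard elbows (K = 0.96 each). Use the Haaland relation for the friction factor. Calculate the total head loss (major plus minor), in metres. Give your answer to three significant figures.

H_L ≈ 10.1 m

V = 4Q/(πD²) = 1.324 m/s; V²/2g = 0.08938 m
Re = 2.38×10^5, ε/D = 0.00373 → f = 0.02834 (Haaland)
Major: h_f = f(L/D)·V²/2g = 0.02834·3500·0.08938 = 8.865 m
Minor: ΣK = 13.6; h_m = ΣK·V²/2g = 1.216 m
Total H_L = 8.865 + 1.216 = 10.08 m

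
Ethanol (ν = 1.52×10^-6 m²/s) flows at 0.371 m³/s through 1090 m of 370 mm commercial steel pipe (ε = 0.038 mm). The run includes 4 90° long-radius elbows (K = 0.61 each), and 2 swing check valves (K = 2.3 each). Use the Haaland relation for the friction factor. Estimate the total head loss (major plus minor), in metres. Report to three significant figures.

H_L ≈ 28.5 m

V = 4Q/(πD²) = 3.450 m/s; V²/2g = 0.6068 m
Re = 8.40×10^5, ε/D = 1.03×10^-4 → f = 0.01356 (Haaland)
Major: h_f = f(L/D)·V²/2g = 0.01356·2946·0.6068 = 24.25 m
Minor: ΣK = 7.04; h_m = ΣK·V²/2g = 4.272 m
Total H_L = 24.25 + 4.272 = 28.52 m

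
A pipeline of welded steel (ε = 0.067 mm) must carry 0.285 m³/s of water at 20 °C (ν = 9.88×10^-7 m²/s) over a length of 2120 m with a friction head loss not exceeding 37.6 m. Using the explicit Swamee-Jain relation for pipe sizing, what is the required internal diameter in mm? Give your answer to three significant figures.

D ≈ 358 mm

Swamee-Jain (Type III): D = 0.66·[ε^1.25·(LQ²/(gh_f))^4.75 + ν·Q^9.4·(L/(gh_f))^5.2]^0.04
LQ²/(gh_f) = 0.4668; L/(gh_f) = 5.748
Term 1 = ε^1.25·(…)^4.75 = 1.63×10^-7; Term 2 = ν·Q^9.4·(…)^5.2 = 6.60×10^-8
D = 0.66·(1.63×10^-7 + 6.60×10^-8)^0.04 = 0.3580 m = 358 mm
Check: V = 2.83 m/s, Re = 1.03×10^6, f = 0.01461, h_f = 35.3 m ≈ 37.6 m ✓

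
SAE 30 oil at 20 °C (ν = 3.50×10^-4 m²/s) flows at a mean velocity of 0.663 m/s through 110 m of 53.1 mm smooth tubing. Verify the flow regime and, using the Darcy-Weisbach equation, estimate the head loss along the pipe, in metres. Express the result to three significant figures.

h_f ≈ 29.5 m

Re = VD/ν = 0.663·0.05310/3.50×10^-4 = 101 → laminar (Re < 2300)
f = 64/Re = 0.6363
h_f = f(L/D)V²/(2g) = 0.6363·(110/0.05310)·0.663²/(2·9.81) = 29.53 m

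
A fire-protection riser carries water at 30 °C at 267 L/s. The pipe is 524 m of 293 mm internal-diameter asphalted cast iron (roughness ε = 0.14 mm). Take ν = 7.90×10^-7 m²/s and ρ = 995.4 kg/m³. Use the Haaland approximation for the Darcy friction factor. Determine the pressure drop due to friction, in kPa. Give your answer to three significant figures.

Δp ≈ 236 kPa

V = 4Q/(πD²) = 4·0.267/(π·0.293²) = 3.960 m/s
Re = VD/ν = 3.960·0.293/7.90×10^-7 = 1.47×10^6 → turbulent
ε/D = 0.14/293 = 4.78×10^-4
Haaland: f = 0.01688
h_f = f(L/D)V²/(2g) = 0.01688·(524/0.293)·3.960²/(2·9.81) = 24.12 m
Δp = ρg·h_f = 995.4·9.81·24.12 = 235.6 kPa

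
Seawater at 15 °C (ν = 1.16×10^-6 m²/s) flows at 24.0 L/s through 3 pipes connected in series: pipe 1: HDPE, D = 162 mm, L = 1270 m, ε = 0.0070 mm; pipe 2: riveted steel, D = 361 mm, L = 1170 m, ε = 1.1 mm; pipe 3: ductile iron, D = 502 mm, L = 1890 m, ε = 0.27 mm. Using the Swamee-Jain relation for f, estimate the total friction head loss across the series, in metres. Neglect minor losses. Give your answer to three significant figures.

H ≈ 9.27 m

Pipe 1: V = 1.164 m/s, Re = 1.63×10^5, ε/D = 4.32×10^-5, f = 0.01652, h_1 = f(L/D)V²/2g = 8.950 m
Pipe 2: V = 0.2345 m/s, Re = 7.30×10^4, ε/D = 0.00305, f = 0.02829, h_2 = f(L/D)V²/2g = 0.2569 m
Pipe 3: V = 0.1213 m/s, Re = 5.25×10^4, ε/D = 5.38×10^-4, f = 0.02257, h_3 = f(L/D)V²/2g = 0.06368 m
Series → Q common, losses add: H = Σh = 9.271 m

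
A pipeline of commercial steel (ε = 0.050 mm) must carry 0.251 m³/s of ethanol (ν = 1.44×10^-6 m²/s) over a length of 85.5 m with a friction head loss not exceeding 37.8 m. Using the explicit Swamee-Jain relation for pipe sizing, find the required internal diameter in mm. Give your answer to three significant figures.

D ≈ 181 mm

Swamee-Jain (Type III): D = 0.66·[ε^1.25·(LQ²/(gh_f))^4.75 + ν·Q^9.4·(L/(gh_f))^5.2]^0.04
LQ²/(gh_f) = 0.01453; L/(gh_f) = 0.2306
Term 1 = ε^1.25·(…)^4.75 = 7.83×10^-15; Term 2 = ν·Q^9.4·(…)^5.2 = 1.59×10^-15
D = 0.66·(7.83×10^-15 + 1.59×10^-15)^0.04 = 0.1813 m = 181 mm
Check: V = 9.72 m/s, Re = 1.22×10^6, f = 0.01540, h_f = 34.9 m ≈ 37.8 m ✓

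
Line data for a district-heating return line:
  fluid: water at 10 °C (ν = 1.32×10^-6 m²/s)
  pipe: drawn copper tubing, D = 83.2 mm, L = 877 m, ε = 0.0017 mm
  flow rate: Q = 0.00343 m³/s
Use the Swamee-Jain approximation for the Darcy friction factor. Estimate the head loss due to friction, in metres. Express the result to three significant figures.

V = 4Q/(πD²) = 4·0.00343/(π·0.0832²) = 0.6309 m/s
Re = VD/ν = 0.6309·0.0832/1.32×10^-6 = 3.98×10^4 → turbulent
ε/D = 0.0017/83.2 = 2.04×10^-5
Swamee-Jain: f = 0.02195
h_f = f(L/D)V²/(2g) = 0.02195·(877/0.0832)·0.6309²/(2·9.81) = 4.694 m

h_f ≈ 4.69 m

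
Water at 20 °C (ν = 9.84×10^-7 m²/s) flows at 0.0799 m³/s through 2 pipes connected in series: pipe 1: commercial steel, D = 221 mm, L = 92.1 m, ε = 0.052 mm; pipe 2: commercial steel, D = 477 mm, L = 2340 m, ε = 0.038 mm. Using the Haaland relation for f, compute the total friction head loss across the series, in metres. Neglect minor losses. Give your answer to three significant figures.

H ≈ 2.24 m

Pipe 1: V = 2.083 m/s, Re = 4.68×10^5, ε/D = 2.35×10^-4, f = 0.01569, h_1 = f(L/D)V²/2g = 1.446 m
Pipe 2: V = 0.4471 m/s, Re = 2.17×10^5, ε/D = 7.97×10^-5, f = 0.01583, h_2 = f(L/D)V²/2g = 0.7914 m
Series → Q common, losses add: H = Σh = 2.237 m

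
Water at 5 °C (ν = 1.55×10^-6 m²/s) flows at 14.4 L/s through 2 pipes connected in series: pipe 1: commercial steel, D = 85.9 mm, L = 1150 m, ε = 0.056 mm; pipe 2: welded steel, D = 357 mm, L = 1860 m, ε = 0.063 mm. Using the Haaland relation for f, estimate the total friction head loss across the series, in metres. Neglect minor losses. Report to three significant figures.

H ≈ 84.4 m

Pipe 1: V = 2.485 m/s, Re = 1.38×10^5, ε/D = 6.52×10^-4, f = 0.02001, h_1 = f(L/D)V²/2g = 84.30 m
Pipe 2: V = 0.1439 m/s, Re = 3.31×10^4, ε/D = 1.76×10^-4, f = 0.02318, h_2 = f(L/D)V²/2g = 0.1274 m
Series → Q common, losses add: H = Σh = 84.43 m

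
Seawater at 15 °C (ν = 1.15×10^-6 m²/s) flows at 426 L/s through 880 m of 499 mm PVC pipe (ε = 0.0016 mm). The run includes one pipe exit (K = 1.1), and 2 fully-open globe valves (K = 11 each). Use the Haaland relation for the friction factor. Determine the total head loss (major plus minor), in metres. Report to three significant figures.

H_L ≈ 10.6 m

V = 4Q/(πD²) = 2.178 m/s; V²/2g = 0.2418 m
Re = 9.45×10^5, ε/D = 3.21×10^-6 → f = 0.01175 (Haaland)
Major: h_f = f(L/D)·V²/2g = 0.01175·1764·0.2418 = 5.010 m
Minor: ΣK = 23.1; h_m = ΣK·V²/2g = 5.587 m
Total H_L = 5.010 + 5.587 = 10.60 m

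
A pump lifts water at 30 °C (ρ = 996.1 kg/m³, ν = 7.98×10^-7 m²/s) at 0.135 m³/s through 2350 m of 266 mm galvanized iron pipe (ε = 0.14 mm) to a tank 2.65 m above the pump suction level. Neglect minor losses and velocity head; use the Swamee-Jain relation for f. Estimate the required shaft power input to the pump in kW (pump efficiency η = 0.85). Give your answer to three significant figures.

P_shaft ≈ 76.7 kW

V = 4Q/(πD²) = 2.429 m/s; Re = 8.10×10^5; ε/D = 5.26×10^-4; f = 0.01759
h_f = f(L/D)V²/2g = 46.75 m
Total head H = z + h_f = 2.65 + 46.75 = 49.40 m
P_hyd = ρgQH = 996.1·9.81·0.135·49.40 = 65.16 kW
P_shaft = P_hyd/η = 65.16/0.85 = 76.66 kW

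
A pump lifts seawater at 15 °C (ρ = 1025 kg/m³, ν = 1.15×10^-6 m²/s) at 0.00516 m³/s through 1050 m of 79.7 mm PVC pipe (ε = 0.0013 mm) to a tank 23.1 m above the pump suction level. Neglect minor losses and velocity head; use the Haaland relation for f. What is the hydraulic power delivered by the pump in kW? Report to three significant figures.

P_hyd ≈ 1.91 kW

V = 4Q/(πD²) = 1.034 m/s; Re = 7.17×10^4; ε/D = 1.63×10^-5; f = 0.01918
h_f = f(L/D)V²/2g = 13.78 m
Total head H = z + h_f = 23.1 + 13.78 = 36.88 m
P_hyd = ρgQH = 1025·9.81·0.00516·36.88 = 1.913 kW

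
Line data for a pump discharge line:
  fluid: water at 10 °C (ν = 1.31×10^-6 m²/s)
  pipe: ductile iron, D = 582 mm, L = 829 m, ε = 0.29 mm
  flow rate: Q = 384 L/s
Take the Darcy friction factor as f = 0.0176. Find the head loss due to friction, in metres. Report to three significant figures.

V = 4Q/(πD²) = 4·0.384/(π·0.582²) = 1.443 m/s
h_f = f(L/D)V²/(2g) = 0.01760·(829/0.582)·1.443²/(2·9.81) = 2.662 m

h_f ≈ 2.66 m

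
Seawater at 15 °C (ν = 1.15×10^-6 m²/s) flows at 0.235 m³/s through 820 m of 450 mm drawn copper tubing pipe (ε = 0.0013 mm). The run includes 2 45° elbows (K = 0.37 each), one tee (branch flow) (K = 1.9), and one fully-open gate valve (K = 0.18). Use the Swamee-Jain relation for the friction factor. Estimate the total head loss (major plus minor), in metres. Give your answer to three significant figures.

H_L ≈ 2.91 m

V = 4Q/(πD²) = 1.478 m/s; V²/2g = 0.1113 m
Re = 5.78×10^5, ε/D = 2.89×10^-6 → f = 0.01281 (Swamee-Jain)
Major: h_f = f(L/D)·V²/2g = 0.01281·1822·0.1113 = 2.597 m
Minor: ΣK = 2.82; h_m = ΣK·V²/2g = 0.3138 m
Total H_L = 2.597 + 0.3138 = 2.911 m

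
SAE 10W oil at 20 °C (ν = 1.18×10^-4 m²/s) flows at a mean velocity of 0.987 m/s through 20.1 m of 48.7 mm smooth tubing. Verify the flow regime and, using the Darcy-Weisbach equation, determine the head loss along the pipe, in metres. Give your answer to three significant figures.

h_f ≈ 3.22 m

Re = VD/ν = 0.987·0.04870/1.18×10^-4 = 407 → laminar (Re < 2300)
f = 64/Re = 0.1571
h_f = f(L/D)V²/(2g) = 0.1571·(20.1/0.04870)·0.987²/(2·9.81) = 3.220 m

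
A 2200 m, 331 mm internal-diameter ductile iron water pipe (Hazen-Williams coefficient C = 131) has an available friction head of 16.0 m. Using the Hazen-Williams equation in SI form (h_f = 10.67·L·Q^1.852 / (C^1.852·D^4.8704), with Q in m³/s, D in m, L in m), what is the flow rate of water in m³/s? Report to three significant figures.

Rearranging: Q = [h_f·C^1.852·D^4.8704 / (10.67·L)]^(1/1.852)
Q = [16.0·131^1.852·0.331^4.8704 / (10.67·2200)]^0.540 = 0.1396 m³/s

Q ≈ 0.140 m³/s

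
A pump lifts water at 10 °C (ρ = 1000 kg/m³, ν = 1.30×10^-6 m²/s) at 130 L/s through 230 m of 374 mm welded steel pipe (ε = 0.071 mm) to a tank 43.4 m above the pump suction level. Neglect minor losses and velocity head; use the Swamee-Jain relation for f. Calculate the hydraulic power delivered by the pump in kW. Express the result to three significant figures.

V = 4Q/(πD²) = 1.183 m/s; Re = 3.40×10^5; ε/D = 1.90×10^-4; f = 0.01600
h_f = f(L/D)V²/2g = 0.7024 m
Total head H = z + h_f = 43.4 + 0.7024 = 44.10 m
P_hyd = ρgQH = 1000·9.81·0.130·44.10 = 56.24 kW

P_hyd ≈ 56.2 kW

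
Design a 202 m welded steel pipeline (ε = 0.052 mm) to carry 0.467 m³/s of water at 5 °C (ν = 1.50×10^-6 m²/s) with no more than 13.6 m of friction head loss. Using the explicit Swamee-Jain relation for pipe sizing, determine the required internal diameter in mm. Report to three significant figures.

D ≈ 331 mm

Swamee-Jain (Type III): D = 0.66·[ε^1.25·(LQ²/(gh_f))^4.75 + ν·Q^9.4·(L/(gh_f))^5.2]^0.04
LQ²/(gh_f) = 0.3302; L/(gh_f) = 1.514
Term 1 = ε^1.25·(…)^4.75 = 2.29×10^-8; Term 2 = ν·Q^9.4·(…)^5.2 = 1.01×10^-8
D = 0.66·(2.29×10^-8 + 1.01×10^-8)^0.04 = 0.3313 m = 331 mm
Check: V = 5.42 m/s, Re = 1.20×10^6, f = 0.01411, h_f = 12.9 m ≈ 13.6 m ✓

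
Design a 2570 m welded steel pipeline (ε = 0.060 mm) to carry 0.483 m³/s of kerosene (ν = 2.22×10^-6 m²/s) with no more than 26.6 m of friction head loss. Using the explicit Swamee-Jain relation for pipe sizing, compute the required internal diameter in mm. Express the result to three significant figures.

Swamee-Jain (Type III): D = 0.66·[ε^1.25·(LQ²/(gh_f))^4.75 + ν·Q^9.4·(L/(gh_f))^5.2]^0.04
LQ²/(gh_f) = 2.298; L/(gh_f) = 9.849
Term 1 = ε^1.25·(…)^4.75 = 2.75×10^-4; Term 2 = ν·Q^9.4·(…)^5.2 = 3.48×10^-4
D = 0.66·(2.75×10^-4 + 3.48×10^-4)^0.04 = 0.4912 m = 491 mm
Check: V = 2.55 m/s, Re = 5.64×10^5, f = 0.01454, h_f = 25.2 m ≈ 26.6 m ✓

D ≈ 491 mm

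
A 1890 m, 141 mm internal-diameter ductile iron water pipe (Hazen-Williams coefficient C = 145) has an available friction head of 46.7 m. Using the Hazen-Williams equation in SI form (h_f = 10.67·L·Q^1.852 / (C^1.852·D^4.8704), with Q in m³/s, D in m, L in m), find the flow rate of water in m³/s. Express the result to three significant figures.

Rearranging: Q = [h_f·C^1.852·D^4.8704 / (10.67·L)]^(1/1.852)
Q = [46.7·145^1.852·0.141^4.8704 / (10.67·1890)]^0.540 = 0.03170 m³/s

Q ≈ 0.0317 m³/s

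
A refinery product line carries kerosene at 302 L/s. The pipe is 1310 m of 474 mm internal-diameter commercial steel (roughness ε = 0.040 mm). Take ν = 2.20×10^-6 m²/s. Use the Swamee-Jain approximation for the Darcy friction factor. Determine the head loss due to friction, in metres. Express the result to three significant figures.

V = 4Q/(πD²) = 4·0.302/(π·0.474²) = 1.711 m/s
Re = VD/ν = 1.711·0.474/2.20×10^-6 = 3.69×10^5 → turbulent
ε/D = 0.040/474 = 8.44×10^-5
Swamee-Jain: f = 0.01485
h_f = f(L/D)V²/(2g) = 0.01485·(1310/0.474)·1.711²/(2·9.81) = 6.127 m

h_f ≈ 6.13 m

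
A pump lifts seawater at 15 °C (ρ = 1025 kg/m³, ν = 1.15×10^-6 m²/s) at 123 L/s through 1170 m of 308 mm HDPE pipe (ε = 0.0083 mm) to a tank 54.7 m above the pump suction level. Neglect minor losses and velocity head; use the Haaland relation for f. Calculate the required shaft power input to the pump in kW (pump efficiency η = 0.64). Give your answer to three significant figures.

V = 4Q/(πD²) = 1.651 m/s; Re = 4.42×10^5; ε/D = 2.69×10^-5; f = 0.01365
h_f = f(L/D)V²/2g = 7.204 m
Total head H = z + h_f = 54.7 + 7.204 = 61.90 m
P_hyd = ρgQH = 1025·9.81·0.123·61.90 = 76.56 kW
P_shaft = P_hyd/η = 76.56/0.64 = 119.6 kW

P_shaft ≈ 120 kW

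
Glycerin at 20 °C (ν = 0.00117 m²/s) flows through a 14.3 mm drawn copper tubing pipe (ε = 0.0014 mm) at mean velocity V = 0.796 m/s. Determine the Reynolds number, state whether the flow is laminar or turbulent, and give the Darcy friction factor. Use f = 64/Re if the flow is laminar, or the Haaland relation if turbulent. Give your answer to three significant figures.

Re = VD/ν = 0.7960·0.0143/0.00117 = 9.73
Re < 2300 → laminar → f = 64/Re = 6.578

Re ≈ 9.73; laminar; f = 64/Re ≈ 6.58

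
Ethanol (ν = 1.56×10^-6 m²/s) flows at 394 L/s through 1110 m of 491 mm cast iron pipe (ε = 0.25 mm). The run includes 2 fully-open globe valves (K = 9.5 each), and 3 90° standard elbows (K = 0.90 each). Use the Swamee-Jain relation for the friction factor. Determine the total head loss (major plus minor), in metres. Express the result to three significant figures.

V = 4Q/(πD²) = 2.081 m/s; V²/2g = 0.2207 m
Re = 6.55×10^5, ε/D = 5.09×10^-4 → f = 0.01762 (Swamee-Jain)
Major: h_f = f(L/D)·V²/2g = 0.01762·2261·0.2207 = 8.790 m
Minor: ΣK = 21.7; h_m = ΣK·V²/2g = 4.789 m
Total H_L = 8.790 + 4.789 = 13.58 m

H_L ≈ 13.6 m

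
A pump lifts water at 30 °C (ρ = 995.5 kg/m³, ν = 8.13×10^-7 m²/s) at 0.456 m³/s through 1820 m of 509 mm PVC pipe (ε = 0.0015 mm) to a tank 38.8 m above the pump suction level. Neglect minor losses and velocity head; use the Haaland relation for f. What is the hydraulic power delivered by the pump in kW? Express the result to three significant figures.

V = 4Q/(πD²) = 2.241 m/s; Re = 1.40×10^6; ε/D = 2.95×10^-6; f = 0.01101
h_f = f(L/D)V²/2g = 10.08 m
Total head H = z + h_f = 38.8 + 10.08 = 48.88 m
P_hyd = ρgQH = 995.5·9.81·0.456·48.88 = 217.7 kW

P_hyd ≈ 218 kW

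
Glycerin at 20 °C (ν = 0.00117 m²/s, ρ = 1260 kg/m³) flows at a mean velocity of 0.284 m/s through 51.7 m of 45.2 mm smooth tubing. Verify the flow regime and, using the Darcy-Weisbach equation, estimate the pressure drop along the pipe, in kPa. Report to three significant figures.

Re = VD/ν = 0.284·0.04520/0.00117 = 11.0 → laminar (Re < 2300)
f = 64/Re = 5.833
h_f = f(L/D)V²/(2g) = 5.833·(51.7/0.04520)·0.284²/(2·9.81) = 27.43 m
Δp = ρg·h_f = 1260·9.81·27.43 = 339.0 kPa

Δp ≈ 339 kPa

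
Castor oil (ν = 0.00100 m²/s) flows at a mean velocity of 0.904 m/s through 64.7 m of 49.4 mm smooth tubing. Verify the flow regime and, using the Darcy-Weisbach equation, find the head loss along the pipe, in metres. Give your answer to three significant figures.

Re = VD/ν = 0.904·0.04940/0.00100 = 44.7 → laminar (Re < 2300)
f = 64/Re = 1.433
h_f = f(L/D)V²/(2g) = 1.433·(64.7/0.04940)·0.904²/(2·9.81) = 78.18 m

h_f ≈ 78.2 m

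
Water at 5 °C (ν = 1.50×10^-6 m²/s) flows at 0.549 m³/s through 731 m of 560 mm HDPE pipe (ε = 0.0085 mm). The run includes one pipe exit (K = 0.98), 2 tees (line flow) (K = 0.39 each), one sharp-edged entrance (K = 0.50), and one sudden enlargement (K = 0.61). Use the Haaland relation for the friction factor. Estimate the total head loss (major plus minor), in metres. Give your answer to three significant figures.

H_L ≈ 4.76 m

V = 4Q/(πD²) = 2.229 m/s; V²/2g = 0.2532 m
Re = 8.32×10^5, ε/D = 1.52×10^-5 → f = 0.01220 (Haaland)
Major: h_f = f(L/D)·V²/2g = 0.01220·1305·0.2532 = 4.033 m
Minor: ΣK = 2.87; h_m = ΣK·V²/2g = 0.7268 m
Total H_L = 4.033 + 0.7268 = 4.760 m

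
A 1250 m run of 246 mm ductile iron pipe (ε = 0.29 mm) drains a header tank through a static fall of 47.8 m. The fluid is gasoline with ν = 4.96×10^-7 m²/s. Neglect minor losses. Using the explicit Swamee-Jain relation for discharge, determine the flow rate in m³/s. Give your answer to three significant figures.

Q ≈ 0.142 m³/s

Swamee-Jain (Type II): Q = -0.965·√(gD⁵h_f/L)·ln[ε/(3.7D) + √(3.17ν²L/(gD³h_f))]
√(gD⁵h_f/L) = √(9.81·0.246⁵·47.8/1250) = 0.01838
ε/(3.7D) = 3.19×10^-4; √(3.17ν²L/(gD³h_f)) = 1.18×10^-5
Q = -0.965·0.01838·ln(3.304×10^-4) = 0.1422 m³/s
Check: V = 2.99 m/s, Re = 1.48×10^6, f = 0.02070, h_f = 48.0 m ≈ 47.8 m ✓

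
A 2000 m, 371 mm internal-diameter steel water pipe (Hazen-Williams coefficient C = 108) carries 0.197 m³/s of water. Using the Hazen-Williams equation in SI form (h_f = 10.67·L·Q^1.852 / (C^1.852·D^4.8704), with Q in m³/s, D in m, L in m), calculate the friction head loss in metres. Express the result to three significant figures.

h_f = 10.67·2000·0.197^1.852 / (108^1.852·0.371^4.8704) = 22.59 m

h_f ≈ 22.6 m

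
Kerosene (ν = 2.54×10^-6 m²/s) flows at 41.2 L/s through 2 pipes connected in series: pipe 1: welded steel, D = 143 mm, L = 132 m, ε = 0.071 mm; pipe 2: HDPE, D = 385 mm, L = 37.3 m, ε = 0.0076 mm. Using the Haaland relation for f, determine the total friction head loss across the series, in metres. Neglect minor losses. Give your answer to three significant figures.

Pipe 1: V = 2.565 m/s, Re = 1.44×10^5, ε/D = 4.97×10^-4, f = 0.01921, h_1 = f(L/D)V²/2g = 5.948 m
Pipe 2: V = 0.3539 m/s, Re = 5.36×10^4, ε/D = 1.97×10^-5, f = 0.02044, h_2 = f(L/D)V²/2g = 0.01264 m
Series → Q common, losses add: H = Σh = 5.960 m

H ≈ 5.96 m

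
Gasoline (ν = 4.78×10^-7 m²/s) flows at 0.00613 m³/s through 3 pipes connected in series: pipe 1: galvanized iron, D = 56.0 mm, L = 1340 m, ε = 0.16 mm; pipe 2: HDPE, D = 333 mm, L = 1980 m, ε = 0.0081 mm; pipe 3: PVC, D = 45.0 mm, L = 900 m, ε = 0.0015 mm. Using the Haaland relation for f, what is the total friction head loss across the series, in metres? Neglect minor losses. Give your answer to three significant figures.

Pipe 1: V = 2.489 m/s, Re = 2.92×10^5, ε/D = 0.00286, f = 0.02629, h_1 = f(L/D)V²/2g = 198.6 m
Pipe 2: V = 0.07039 m/s, Re = 4.90×10^4, ε/D = 2.43×10^-5, f = 0.02086, h_2 = f(L/D)V²/2g = 0.03132 m
Pipe 3: V = 3.854 m/s, Re = 3.63×10^5, ε/D = 3.33×10^-5, f = 0.01417, h_3 = f(L/D)V²/2g = 214.6 m
Series → Q common, losses add: H = Σh = 413.2 m

H ≈ 413 m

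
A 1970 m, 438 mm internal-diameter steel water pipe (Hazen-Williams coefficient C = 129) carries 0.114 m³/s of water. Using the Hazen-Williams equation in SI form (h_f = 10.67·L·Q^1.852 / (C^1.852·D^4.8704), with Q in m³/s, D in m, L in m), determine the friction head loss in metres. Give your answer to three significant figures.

h_f = 10.67·1970·0.114^1.852 / (129^1.852·0.438^4.8704) = 2.590 m

h_f ≈ 2.59 m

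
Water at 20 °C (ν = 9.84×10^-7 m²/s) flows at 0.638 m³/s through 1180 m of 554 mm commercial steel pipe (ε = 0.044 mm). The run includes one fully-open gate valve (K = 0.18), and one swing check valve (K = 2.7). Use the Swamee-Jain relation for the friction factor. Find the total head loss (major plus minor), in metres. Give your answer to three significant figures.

V = 4Q/(πD²) = 2.647 m/s; V²/2g = 0.3570 m
Re = 1.49×10^6, ε/D = 7.94×10^-5 → f = 0.01276 (Swamee-Jain)
Major: h_f = f(L/D)·V²/2g = 0.01276·2130·0.3570 = 9.702 m
Minor: ΣK = 2.88; h_m = ΣK·V²/2g = 1.028 m
Total H_L = 9.702 + 1.028 = 10.73 m

H_L ≈ 10.7 m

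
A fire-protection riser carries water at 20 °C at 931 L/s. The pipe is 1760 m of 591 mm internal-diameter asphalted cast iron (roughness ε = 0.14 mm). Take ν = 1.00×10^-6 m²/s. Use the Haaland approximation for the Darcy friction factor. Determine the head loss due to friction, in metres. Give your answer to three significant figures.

h_f ≈ 25.6 m

V = 4Q/(πD²) = 4·0.931/(π·0.591²) = 3.394 m/s
Re = VD/ν = 3.394·0.591/1.00×10^-6 = 2.01×10^6 → turbulent
ε/D = 0.14/591 = 2.37×10^-4
Haaland: f = 0.01464
h_f = f(L/D)V²/(2g) = 0.01464·(1760/0.591)·3.394²/(2·9.81) = 25.59 m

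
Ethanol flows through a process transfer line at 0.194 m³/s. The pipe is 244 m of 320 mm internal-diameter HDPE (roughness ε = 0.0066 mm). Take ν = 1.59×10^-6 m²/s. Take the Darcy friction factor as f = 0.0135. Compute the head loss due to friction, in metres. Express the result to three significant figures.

V = 4Q/(πD²) = 4·0.194/(π·0.320²) = 2.412 m/s
h_f = f(L/D)V²/(2g) = 0.01350·(244/0.320)·2.412²/(2·9.81) = 3.053 m

h_f ≈ 3.05 m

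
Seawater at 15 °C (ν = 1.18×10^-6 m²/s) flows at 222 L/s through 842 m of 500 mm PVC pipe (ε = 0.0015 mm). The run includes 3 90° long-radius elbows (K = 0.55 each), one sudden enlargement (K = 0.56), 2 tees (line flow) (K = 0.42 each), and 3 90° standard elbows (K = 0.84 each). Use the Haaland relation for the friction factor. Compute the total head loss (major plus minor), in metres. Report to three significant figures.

H_L ≈ 1.81 m

V = 4Q/(πD²) = 1.131 m/s; V²/2g = 0.06515 m
Re = 4.79×10^5, ε/D = 3.00×10^-6 → f = 0.01320 (Haaland)
Major: h_f = f(L/D)·V²/2g = 0.01320·1684·0.06515 = 1.448 m
Minor: ΣK = 5.57; h_m = ΣK·V²/2g = 0.3629 m
Total H_L = 1.448 + 0.3629 = 1.811 m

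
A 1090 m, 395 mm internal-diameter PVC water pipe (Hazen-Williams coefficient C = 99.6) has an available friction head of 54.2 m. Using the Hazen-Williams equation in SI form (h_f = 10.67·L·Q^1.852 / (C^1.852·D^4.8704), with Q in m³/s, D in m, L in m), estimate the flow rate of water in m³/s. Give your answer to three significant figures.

Rearranging: Q = [h_f·C^1.852·D^4.8704 / (10.67·L)]^(1/1.852)
Q = [54.2·99.6^1.852·0.395^4.8704 / (10.67·1090)]^0.540 = 0.4769 m³/s

Q ≈ 0.477 m³/s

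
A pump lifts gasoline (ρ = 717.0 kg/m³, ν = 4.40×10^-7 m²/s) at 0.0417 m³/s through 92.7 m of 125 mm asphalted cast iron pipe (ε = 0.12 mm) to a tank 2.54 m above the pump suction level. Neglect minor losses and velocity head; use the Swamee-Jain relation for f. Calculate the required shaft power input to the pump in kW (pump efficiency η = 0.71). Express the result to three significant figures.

V = 4Q/(πD²) = 3.398 m/s; Re = 9.65×10^5; ε/D = 9.60×10^-4; f = 0.01986
h_f = f(L/D)V²/2g = 8.667 m
Total head H = z + h_f = 2.54 + 8.667 = 11.21 m
P_hyd = ρgQH = 717.0·9.81·0.0417·11.21 = 3.287 kW
P_shaft = P_hyd/η = 3.287/0.71 = 4.630 kW

P_shaft ≈ 4.63 kW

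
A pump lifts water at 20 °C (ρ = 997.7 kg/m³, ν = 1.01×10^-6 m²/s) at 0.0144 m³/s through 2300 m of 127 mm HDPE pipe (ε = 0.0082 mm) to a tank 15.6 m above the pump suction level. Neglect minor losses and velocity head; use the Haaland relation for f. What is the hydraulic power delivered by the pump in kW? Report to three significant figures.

P_hyd ≈ 5.04 kW

V = 4Q/(πD²) = 1.137 m/s; Re = 1.43×10^5; ε/D = 6.46×10^-5; f = 0.01691
h_f = f(L/D)V²/2g = 20.18 m
Total head H = z + h_f = 15.6 + 20.18 = 35.78 m
P_hyd = ρgQH = 997.7·9.81·0.0144·35.78 = 5.042 kW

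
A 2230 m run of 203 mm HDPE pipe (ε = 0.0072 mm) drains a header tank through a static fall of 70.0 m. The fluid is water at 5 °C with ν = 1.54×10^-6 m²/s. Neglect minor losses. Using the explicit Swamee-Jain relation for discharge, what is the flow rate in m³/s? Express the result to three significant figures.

Swamee-Jain (Type II): Q = -0.965·√(gD⁵h_f/L)·ln[ε/(3.7D) + √(3.17ν²L/(gD³h_f))]
√(gD⁵h_f/L) = √(9.81·0.203⁵·70.0/2230) = 0.01030
ε/(3.7D) = 9.59×10^-6; √(3.17ν²L/(gD³h_f)) = 5.40×10^-5
Q = -0.965·0.01030·ln(6.361×10^-5) = 0.09607 m³/s
Check: V = 2.97 m/s, Re = 3.91×10^5, f = 0.01416, h_f = 69.8 m ≈ 70.0 m ✓

Q ≈ 0.0961 m³/s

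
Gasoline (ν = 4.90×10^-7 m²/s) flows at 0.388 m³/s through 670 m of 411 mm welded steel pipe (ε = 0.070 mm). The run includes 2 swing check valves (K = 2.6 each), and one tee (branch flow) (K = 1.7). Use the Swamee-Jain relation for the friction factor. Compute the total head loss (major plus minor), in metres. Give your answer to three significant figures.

V = 4Q/(πD²) = 2.925 m/s; V²/2g = 0.4359 m
Re = 2.45×10^6, ε/D = 1.70×10^-4 → f = 0.01384 (Swamee-Jain)
Major: h_f = f(L/D)·V²/2g = 0.01384·1630·0.4359 = 9.835 m
Minor: ΣK = 6.90; h_m = ΣK·V²/2g = 3.008 m
Total H_L = 9.835 + 3.008 = 12.84 m

H_L ≈ 12.8 m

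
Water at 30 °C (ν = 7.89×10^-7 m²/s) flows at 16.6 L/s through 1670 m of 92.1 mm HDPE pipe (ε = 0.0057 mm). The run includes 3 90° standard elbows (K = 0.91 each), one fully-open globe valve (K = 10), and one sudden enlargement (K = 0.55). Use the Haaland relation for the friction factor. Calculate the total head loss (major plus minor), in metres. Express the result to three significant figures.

H_L ≈ 90.0 m

V = 4Q/(πD²) = 2.492 m/s; V²/2g = 0.3164 m
Re = 2.91×10^5, ε/D = 6.19×10^-5 → f = 0.01496 (Haaland)
Major: h_f = f(L/D)·V²/2g = 0.01496·18132·0.3164 = 85.85 m
Minor: ΣK = 13.3; h_m = ΣK·V²/2g = 4.202 m
Total H_L = 85.85 + 4.202 = 90.05 m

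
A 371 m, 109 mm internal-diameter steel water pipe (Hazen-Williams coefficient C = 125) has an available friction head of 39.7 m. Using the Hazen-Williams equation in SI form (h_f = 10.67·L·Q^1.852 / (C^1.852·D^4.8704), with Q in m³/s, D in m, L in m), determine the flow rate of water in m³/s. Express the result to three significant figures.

Rearranging: Q = [h_f·C^1.852·D^4.8704 / (10.67·L)]^(1/1.852)
Q = [39.7·125^1.852·0.109^4.8704 / (10.67·371)]^0.540 = 0.03064 m³/s

Q ≈ 0.0306 m³/s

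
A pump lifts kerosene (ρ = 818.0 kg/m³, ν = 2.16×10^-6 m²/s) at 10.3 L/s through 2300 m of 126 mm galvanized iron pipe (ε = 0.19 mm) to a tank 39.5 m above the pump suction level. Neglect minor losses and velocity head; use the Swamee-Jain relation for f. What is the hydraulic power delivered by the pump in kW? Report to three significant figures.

V = 4Q/(πD²) = 0.8260 m/s; Re = 4.82×10^4; ε/D = 0.00151; f = 0.02567
h_f = f(L/D)V²/2g = 16.30 m
Total head H = z + h_f = 39.5 + 16.30 = 55.80 m
P_hyd = ρgQH = 818.0·9.81·0.0103·55.80 = 4.612 kW

P_hyd ≈ 4.61 kW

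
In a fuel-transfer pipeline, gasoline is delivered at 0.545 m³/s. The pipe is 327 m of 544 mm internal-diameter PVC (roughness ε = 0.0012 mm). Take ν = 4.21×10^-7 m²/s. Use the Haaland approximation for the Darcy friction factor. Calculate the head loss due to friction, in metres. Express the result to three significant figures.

V = 4Q/(πD²) = 4·0.545/(π·0.544²) = 2.345 m/s
Re = VD/ν = 2.345·0.544/4.21×10^-7 = 3.03×10^6 → turbulent
ε/D = 0.0012/544 = 2.21×10^-6
Haaland: f = 0.009773
h_f = f(L/D)V²/(2g) = 0.009773·(327/0.544)·2.345²/(2·9.81) = 1.646 m

h_f ≈ 1.65 m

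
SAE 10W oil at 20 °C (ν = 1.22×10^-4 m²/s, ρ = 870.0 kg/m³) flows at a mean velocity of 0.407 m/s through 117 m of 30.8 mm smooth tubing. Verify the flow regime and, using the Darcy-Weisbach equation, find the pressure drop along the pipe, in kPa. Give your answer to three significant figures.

Re = VD/ν = 0.407·0.03080/1.22×10^-4 = 103 → laminar (Re < 2300)
f = 64/Re = 0.6229
h_f = f(L/D)V²/(2g) = 0.6229·(117/0.03080)·0.407²/(2·9.81) = 19.98 m
Δp = ρg·h_f = 870.0·9.81·19.98 = 170.5 kPa

Δp ≈ 170 kPa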